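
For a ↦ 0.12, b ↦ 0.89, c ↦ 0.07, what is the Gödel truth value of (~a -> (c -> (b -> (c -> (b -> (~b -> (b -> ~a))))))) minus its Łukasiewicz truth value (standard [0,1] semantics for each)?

0.00

Gödel evaluation:
  ~a: Gödel ¬ of 0.12 = 0 (operand ≠ 0)
  ~b: Gödel ¬ of 0.89 = 0 (operand ≠ 0)
  ~a: Gödel ¬ of 0.12 = 0 (operand ≠ 0)
  (b -> ~a): 0.89 > 0, so result = 0
  (~b -> (b -> ~a)): 0 ≤ 0, so result = 1
  (b -> (~b -> (b -> ~a))): 0.89 ≤ 1, so result = 1
  (c -> (b -> (~b -> (b -> ~a)))): 0.07 ≤ 1, so result = 1
  (b -> (c -> (b -> (~b -> (b -> ~a))))): 0.89 ≤ 1, so result = 1
  (c -> (b -> (c -> (b -> (~b -> (b -> ~a)))))): 0.07 ≤ 1, so result = 1
  (~a -> (c -> (b -> (c -> (b -> (~b -> (b -> ~a))))))): 0 ≤ 1, so result = 1
  Gödel value = 1
Łukasiewicz evaluation:
  ~a: Łukasiewicz ¬ gives 1 − 0.12 = 0.88
  ~b: Łukasiewicz ¬ gives 1 − 0.89 = 0.11
  ~a: Łukasiewicz ¬ gives 1 − 0.12 = 0.88
  (b -> ~a): min(1, 1 − 0.89 + 0.88) = 0.99
  (~b -> (b -> ~a)): min(1, 1 − 0.11 + 0.99) = 1
  (b -> (~b -> (b -> ~a))): min(1, 1 − 0.89 + 1) = 1
  (c -> (b -> (~b -> (b -> ~a)))): min(1, 1 − 0.07 + 1) = 1
  (b -> (c -> (b -> (~b -> (b -> ~a))))): min(1, 1 − 0.89 + 1) = 1
  (c -> (b -> (c -> (b -> (~b -> (b -> ~a)))))): min(1, 1 − 0.07 + 1) = 1
  (~a -> (c -> (b -> (c -> (b -> (~b -> (b -> ~a))))))): min(1, 1 − 0.88 + 1) = 1
  Łukasiewicz value = 1
Difference: 1 − 1 = 0.00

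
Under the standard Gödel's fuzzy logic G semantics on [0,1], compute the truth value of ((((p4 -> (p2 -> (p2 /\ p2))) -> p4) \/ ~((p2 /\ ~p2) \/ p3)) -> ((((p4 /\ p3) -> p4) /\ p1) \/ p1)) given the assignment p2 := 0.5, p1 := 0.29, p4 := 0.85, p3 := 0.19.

0.29

(p2 /\ p2) = min(0.5, 0.5) = 0.5
(p2 -> (p2 /\ p2)): 0.5 ≤ 0.5, so result = 1
(p4 -> (p2 -> (p2 /\ p2))): 0.85 ≤ 1, so result = 1
((p4 -> (p2 -> (p2 /\ p2))) -> p4): 1 > 0.85, so result = 0.85
~p2: Gödel ¬ of 0.5 = 0 (operand ≠ 0)
(p2 /\ ~p2) = min(0.5, 0) = 0
((p2 /\ ~p2) \/ p3) = max(0, 0.19) = 0.19
~((p2 /\ ~p2) \/ p3): Gödel ¬ of 0.19 = 0 (operand ≠ 0)
(((p4 -> (p2 -> (p2 /\ p2))) -> p4) \/ ~((p2 /\ ~p2) \/ p3)) = max(0.85, 0) = 0.85
(p4 /\ p3) = min(0.85, 0.19) = 0.19
((p4 /\ p3) -> p4): 0.19 ≤ 0.85, so result = 1
(((p4 /\ p3) -> p4) /\ p1) = min(1, 0.29) = 0.29
((((p4 /\ p3) -> p4) /\ p1) \/ p1) = max(0.29, 0.29) = 0.29
((((p4 -> (p2 -> (p2 /\ p2))) -> p4) \/ ~((p2 /\ ~p2) \/ p3)) -> ((((p4 /\ p3) -> p4) /\ p1) \/ p1)): 0.85 > 0.29, so result = 0.29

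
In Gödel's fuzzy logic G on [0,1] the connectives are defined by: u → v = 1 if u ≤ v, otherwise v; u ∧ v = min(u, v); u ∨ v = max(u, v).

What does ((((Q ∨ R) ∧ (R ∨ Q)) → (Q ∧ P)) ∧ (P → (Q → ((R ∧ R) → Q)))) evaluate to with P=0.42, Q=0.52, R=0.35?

(Q ∨ R) = max(0.52, 0.35) = 0.52
(R ∨ Q) = max(0.35, 0.52) = 0.52
((Q ∨ R) ∧ (R ∨ Q)) = min(0.52, 0.52) = 0.52
(Q ∧ P) = min(0.52, 0.42) = 0.42
(((Q ∨ R) ∧ (R ∨ Q)) → (Q ∧ P)): 0.52 > 0.42, so result = 0.42
(R ∧ R) = min(0.35, 0.35) = 0.35
((R ∧ R) → Q): 0.35 ≤ 0.52, so result = 1
(Q → ((R ∧ R) → Q)): 0.52 ≤ 1, so result = 1
(P → (Q → ((R ∧ R) → Q))): 0.42 ≤ 1, so result = 1
((((Q ∨ R) ∧ (R ∨ Q)) → (Q ∧ P)) ∧ (P → (Q → ((R ∧ R) → Q)))) = min(0.42, 1) = 0.42

0.42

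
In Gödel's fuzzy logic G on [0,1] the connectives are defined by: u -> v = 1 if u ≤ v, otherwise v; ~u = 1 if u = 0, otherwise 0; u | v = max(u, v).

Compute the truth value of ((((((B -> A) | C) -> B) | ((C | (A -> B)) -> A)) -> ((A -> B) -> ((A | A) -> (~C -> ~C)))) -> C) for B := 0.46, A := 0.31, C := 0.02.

(B -> A): 0.46 > 0.31, so result = 0.31
((B -> A) | C) = max(0.31, 0.02) = 0.31
(((B -> A) | C) -> B): 0.31 ≤ 0.46, so result = 1
(A -> B): 0.31 ≤ 0.46, so result = 1
(C | (A -> B)) = max(0.02, 1) = 1
((C | (A -> B)) -> A): 1 > 0.31, so result = 0.31
((((B -> A) | C) -> B) | ((C | (A -> B)) -> A)) = max(1, 0.31) = 1
(A -> B): 0.31 ≤ 0.46, so result = 1
(A | A) = max(0.31, 0.31) = 0.31
~C: Gödel ¬ of 0.02 = 0 (operand ≠ 0)
~C: Gödel ¬ of 0.02 = 0 (operand ≠ 0)
(~C -> ~C): 0 ≤ 0, so result = 1
((A | A) -> (~C -> ~C)): 0.31 ≤ 1, so result = 1
((A -> B) -> ((A | A) -> (~C -> ~C))): 1 ≤ 1, so result = 1
(((((B -> A) | C) -> B) | ((C | (A -> B)) -> A)) -> ((A -> B) -> ((A | A) -> (~C -> ~C)))): 1 ≤ 1, so result = 1
((((((B -> A) | C) -> B) | ((C | (A -> B)) -> A)) -> ((A -> B) -> ((A | A) -> (~C -> ~C)))) -> C): 1 > 0.02, so result = 0.02

0.02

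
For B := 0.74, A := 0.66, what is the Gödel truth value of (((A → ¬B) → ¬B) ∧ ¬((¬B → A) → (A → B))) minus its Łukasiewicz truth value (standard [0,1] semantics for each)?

Gödel evaluation:
  ¬B: Gödel ¬ of 0.74 = 0 (operand ≠ 0)
  (A → ¬B): 0.66 > 0, so result = 0
  ¬B: Gödel ¬ of 0.74 = 0 (operand ≠ 0)
  ((A → ¬B) → ¬B): 0 ≤ 0, so result = 1
  ¬B: Gödel ¬ of 0.74 = 0 (operand ≠ 0)
  (¬B → A): 0 ≤ 0.66, so result = 1
  (A → B): 0.66 ≤ 0.74, so result = 1
  ((¬B → A) → (A → B)): 1 ≤ 1, so result = 1
  ¬((¬B → A) → (A → B)): Gödel ¬ of 1 = 0 (operand ≠ 0)
  (((A → ¬B) → ¬B) ∧ ¬((¬B → A) → (A → B))) = min(1, 0) = 0
  Gödel value = 0
Łukasiewicz evaluation:
  ¬B: Łukasiewicz ¬ gives 1 − 0.74 = 0.26
  (A → ¬B): min(1, 1 − 0.66 + 0.26) = 0.6
  ¬B: Łukasiewicz ¬ gives 1 − 0.74 = 0.26
  ((A → ¬B) → ¬B): min(1, 1 − 0.6 + 0.26) = 0.66
  ¬B: Łukasiewicz ¬ gives 1 − 0.74 = 0.26
  (¬B → A): min(1, 1 − 0.26 + 0.66) = 1
  (A → B): min(1, 1 − 0.66 + 0.74) = 1
  ((¬B → A) → (A → B)): min(1, 1 − 1 + 1) = 1
  ¬((¬B → A) → (A → B)): Łukasiewicz ¬ gives 1 − 1 = 0
  (((A → ¬B) → ¬B) ∧ ¬((¬B → A) → (A → B))) = min(0.66, 0) = 0
  Łukasiewicz value = 0
Difference: 0 − 0 = 0.00

0.00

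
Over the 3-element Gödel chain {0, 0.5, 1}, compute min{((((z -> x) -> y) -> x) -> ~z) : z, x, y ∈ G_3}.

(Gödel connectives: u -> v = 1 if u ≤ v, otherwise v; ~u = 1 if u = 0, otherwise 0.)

The minimum is attained at z = 0.5, x = 0.5, y = 0:
  (z -> x): 0.5 ≤ 0.5, so result = 1
  ((z -> x) -> y): 1 > 0, so result = 0
  (((z -> x) -> y) -> x): 0 ≤ 0.5, so result = 1
  ~z: Gödel ¬ of 0.5 = 0 (operand ≠ 0)
  ((((z -> x) -> y) -> x) -> ~z): 1 > 0, so result = 0
Checking all 27 assignments confirms none give a value below 0.00.

0.00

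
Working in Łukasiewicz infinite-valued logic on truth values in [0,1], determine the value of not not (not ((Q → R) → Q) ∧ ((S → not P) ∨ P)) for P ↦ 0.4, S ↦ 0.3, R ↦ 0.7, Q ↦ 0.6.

(Q → R): min(1, 1 − 0.6 + 0.7) = 1
((Q → R) → Q): min(1, 1 − 1 + 0.6) = 0.6
not ((Q → R) → Q): Łukasiewicz ¬ gives 1 − 0.6 = 0.4
not P: Łukasiewicz ¬ gives 1 − 0.4 = 0.6
(S → not P): min(1, 1 − 0.3 + 0.6) = 1
((S → not P) ∨ P) = max(1, 0.4) = 1
(not ((Q → R) → Q) ∧ ((S → not P) ∨ P)) = min(0.4, 1) = 0.4
not (not ((Q → R) → Q) ∧ ((S → not P) ∨ P)): Łukasiewicz ¬ gives 1 − 0.4 = 0.6
not not (not ((Q → R) → Q) ∧ ((S → not P) ∨ P)): Łukasiewicz ¬ gives 1 − 0.6 = 0.4

0.40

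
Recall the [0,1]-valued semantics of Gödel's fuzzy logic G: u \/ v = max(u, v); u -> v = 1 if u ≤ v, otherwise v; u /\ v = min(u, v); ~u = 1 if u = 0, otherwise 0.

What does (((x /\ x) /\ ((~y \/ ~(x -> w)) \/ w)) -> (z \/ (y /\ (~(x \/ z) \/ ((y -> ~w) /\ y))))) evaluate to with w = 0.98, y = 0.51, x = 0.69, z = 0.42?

(x /\ x) = min(0.69, 0.69) = 0.69
~y: Gödel ¬ of 0.51 = 0 (operand ≠ 0)
(x -> w): 0.69 ≤ 0.98, so result = 1
~(x -> w): Gödel ¬ of 1 = 0 (operand ≠ 0)
(~y \/ ~(x -> w)) = max(0, 0) = 0
((~y \/ ~(x -> w)) \/ w) = max(0, 0.98) = 0.98
((x /\ x) /\ ((~y \/ ~(x -> w)) \/ w)) = min(0.69, 0.98) = 0.69
(x \/ z) = max(0.69, 0.42) = 0.69
~(x \/ z): Gödel ¬ of 0.69 = 0 (operand ≠ 0)
~w: Gödel ¬ of 0.98 = 0 (operand ≠ 0)
(y -> ~w): 0.51 > 0, so result = 0
((y -> ~w) /\ y) = min(0, 0.51) = 0
(~(x \/ z) \/ ((y -> ~w) /\ y)) = max(0, 0) = 0
(y /\ (~(x \/ z) \/ ((y -> ~w) /\ y))) = min(0.51, 0) = 0
(z \/ (y /\ (~(x \/ z) \/ ((y -> ~w) /\ y)))) = max(0.42, 0) = 0.42
(((x /\ x) /\ ((~y \/ ~(x -> w)) \/ w)) -> (z \/ (y /\ (~(x \/ z) \/ ((y -> ~w) /\ y))))): 0.69 > 0.42, so result = 0.42

0.42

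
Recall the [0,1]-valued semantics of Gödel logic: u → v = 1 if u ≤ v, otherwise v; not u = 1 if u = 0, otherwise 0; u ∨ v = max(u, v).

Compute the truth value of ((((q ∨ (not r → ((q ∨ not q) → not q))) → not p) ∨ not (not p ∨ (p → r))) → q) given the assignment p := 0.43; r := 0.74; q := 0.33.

not r: Gödel ¬ of 0.74 = 0 (operand ≠ 0)
not q: Gödel ¬ of 0.33 = 0 (operand ≠ 0)
(q ∨ not q) = max(0.33, 0) = 0.33
not q: Gödel ¬ of 0.33 = 0 (operand ≠ 0)
((q ∨ not q) → not q): 0.33 > 0, so result = 0
(not r → ((q ∨ not q) → not q)): 0 ≤ 0, so result = 1
(q ∨ (not r → ((q ∨ not q) → not q))) = max(0.33, 1) = 1
not p: Gödel ¬ of 0.43 = 0 (operand ≠ 0)
((q ∨ (not r → ((q ∨ not q) → not q))) → not p): 1 > 0, so result = 0
not p: Gödel ¬ of 0.43 = 0 (operand ≠ 0)
(p → r): 0.43 ≤ 0.74, so result = 1
(not p ∨ (p → r)) = max(0, 1) = 1
not (not p ∨ (p → r)): Gödel ¬ of 1 = 0 (operand ≠ 0)
(((q ∨ (not r → ((q ∨ not q) → not q))) → not p) ∨ not (not p ∨ (p → r))) = max(0, 0) = 0
((((q ∨ (not r → ((q ∨ not q) → not q))) → not p) ∨ not (not p ∨ (p → r))) → q): 0 ≤ 0.33, so result = 1

1.00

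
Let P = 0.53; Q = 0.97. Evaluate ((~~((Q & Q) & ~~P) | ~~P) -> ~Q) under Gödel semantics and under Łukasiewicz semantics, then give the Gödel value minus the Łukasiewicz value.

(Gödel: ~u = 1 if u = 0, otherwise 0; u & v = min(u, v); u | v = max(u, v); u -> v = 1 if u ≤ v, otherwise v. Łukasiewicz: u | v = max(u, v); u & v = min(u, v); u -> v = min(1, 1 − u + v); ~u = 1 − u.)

Gödel evaluation:
  (Q & Q) = min(0.97, 0.97) = 0.97
  ~P: Gödel ¬ of 0.53 = 0 (operand ≠ 0)
  ~~P: Gödel ¬ of 0 = 1 (operand is 0)
  ((Q & Q) & ~~P) = min(0.97, 1) = 0.97
  ~((Q & Q) & ~~P): Gödel ¬ of 0.97 = 0 (operand ≠ 0)
  ~~((Q & Q) & ~~P): Gödel ¬ of 0 = 1 (operand is 0)
  ~P: Gödel ¬ of 0.53 = 0 (operand ≠ 0)
  ~~P: Gödel ¬ of 0 = 1 (operand is 0)
  (~~((Q & Q) & ~~P) | ~~P) = max(1, 1) = 1
  ~Q: Gödel ¬ of 0.97 = 0 (operand ≠ 0)
  ((~~((Q & Q) & ~~P) | ~~P) -> ~Q): 1 > 0, so result = 0
  Gödel value = 0
Łukasiewicz evaluation:
  (Q & Q) = min(0.97, 0.97) = 0.97
  ~P: Łukasiewicz ¬ gives 1 − 0.53 = 0.47
  ~~P: Łukasiewicz ¬ gives 1 − 0.47 = 0.53
  ((Q & Q) & ~~P) = min(0.97, 0.53) = 0.53
  ~((Q & Q) & ~~P): Łukasiewicz ¬ gives 1 − 0.53 = 0.47
  ~~((Q & Q) & ~~P): Łukasiewicz ¬ gives 1 − 0.47 = 0.53
  ~P: Łukasiewicz ¬ gives 1 − 0.53 = 0.47
  ~~P: Łukasiewicz ¬ gives 1 − 0.47 = 0.53
  (~~((Q & Q) & ~~P) | ~~P) = max(0.53, 0.53) = 0.53
  ~Q: Łukasiewicz ¬ gives 1 − 0.97 = 0.03
  ((~~((Q & Q) & ~~P) | ~~P) -> ~Q): min(1, 1 − 0.53 + 0.03) = 0.5
  Łukasiewicz value = 0.5
Difference: 0 − 0.5 = -0.50

-0.50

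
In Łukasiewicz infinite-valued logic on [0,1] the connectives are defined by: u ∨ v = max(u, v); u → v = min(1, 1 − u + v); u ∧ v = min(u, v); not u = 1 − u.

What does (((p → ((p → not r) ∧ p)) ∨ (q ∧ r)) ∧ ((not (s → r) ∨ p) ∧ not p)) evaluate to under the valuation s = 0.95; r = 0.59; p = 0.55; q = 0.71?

0.45

not r: Łukasiewicz ¬ gives 1 − 0.59 = 0.41
(p → not r): min(1, 1 − 0.55 + 0.41) = 0.86
((p → not r) ∧ p) = min(0.86, 0.55) = 0.55
(p → ((p → not r) ∧ p)): min(1, 1 − 0.55 + 0.55) = 1
(q ∧ r) = min(0.71, 0.59) = 0.59
((p → ((p → not r) ∧ p)) ∨ (q ∧ r)) = max(1, 0.59) = 1
(s → r): min(1, 1 − 0.95 + 0.59) = 0.64
not (s → r): Łukasiewicz ¬ gives 1 − 0.64 = 0.36
(not (s → r) ∨ p) = max(0.36, 0.55) = 0.55
not p: Łukasiewicz ¬ gives 1 − 0.55 = 0.45
((not (s → r) ∨ p) ∧ not p) = min(0.55, 0.45) = 0.45
(((p → ((p → not r) ∧ p)) ∨ (q ∧ r)) ∧ ((not (s → r) ∨ p) ∧ not p)) = min(1, 0.45) = 0.45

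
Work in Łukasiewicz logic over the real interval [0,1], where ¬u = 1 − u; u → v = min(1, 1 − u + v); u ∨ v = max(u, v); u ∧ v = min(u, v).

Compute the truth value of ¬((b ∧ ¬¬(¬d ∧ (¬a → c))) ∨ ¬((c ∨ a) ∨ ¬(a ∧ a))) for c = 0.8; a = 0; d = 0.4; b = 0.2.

¬d: Łukasiewicz ¬ gives 1 − 0.4 = 0.6
¬a: Łukasiewicz ¬ gives 1 − 0 = 1
(¬a → c): min(1, 1 − 1 + 0.8) = 0.8
(¬d ∧ (¬a → c)) = min(0.6, 0.8) = 0.6
¬(¬d ∧ (¬a → c)): Łukasiewicz ¬ gives 1 − 0.6 = 0.4
¬¬(¬d ∧ (¬a → c)): Łukasiewicz ¬ gives 1 − 0.4 = 0.6
(b ∧ ¬¬(¬d ∧ (¬a → c))) = min(0.2, 0.6) = 0.2
(c ∨ a) = max(0.8, 0) = 0.8
(a ∧ a) = min(0, 0) = 0
¬(a ∧ a): Łukasiewicz ¬ gives 1 − 0 = 1
((c ∨ a) ∨ ¬(a ∧ a)) = max(0.8, 1) = 1
¬((c ∨ a) ∨ ¬(a ∧ a)): Łukasiewicz ¬ gives 1 − 1 = 0
((b ∧ ¬¬(¬d ∧ (¬a → c))) ∨ ¬((c ∨ a) ∨ ¬(a ∧ a))) = max(0.2, 0) = 0.2
¬((b ∧ ¬¬(¬d ∧ (¬a → c))) ∨ ¬((c ∨ a) ∨ ¬(a ∧ a))): Łukasiewicz ¬ gives 1 − 0.2 = 0.8

0.80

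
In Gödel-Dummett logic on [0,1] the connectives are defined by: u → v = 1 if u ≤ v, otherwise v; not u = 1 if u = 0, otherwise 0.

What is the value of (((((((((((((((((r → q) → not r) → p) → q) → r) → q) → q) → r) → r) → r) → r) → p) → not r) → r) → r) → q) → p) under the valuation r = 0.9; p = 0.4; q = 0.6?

(r → q): 0.9 > 0.6, so result = 0.6
not r: Gödel ¬ of 0.9 = 0 (operand ≠ 0)
((r → q) → not r): 0.6 > 0, so result = 0
(((r → q) → not r) → p): 0 ≤ 0.4, so result = 1
((((r → q) → not r) → p) → q): 1 > 0.6, so result = 0.6
(((((r → q) → not r) → p) → q) → r): 0.6 ≤ 0.9, so result = 1
((((((r → q) → not r) → p) → q) → r) → q): 1 > 0.6, so result = 0.6
(((((((r → q) → not r) → p) → q) → r) → q) → q): 0.6 ≤ 0.6, so result = 1
((((((((r → q) → not r) → p) → q) → r) → q) → q) → r): 1 > 0.9, so result = 0.9
(((((((((r → q) → not r) → p) → q) → r) → q) → q) → r) → r): 0.9 ≤ 0.9, so result = 1
((((((((((r → q) → not r) → p) → q) → r) → q) → q) → r) → r) → r): 1 > 0.9, so result = 0.9
(((((((((((r → q) → not r) → p) → q) → r) → q) → q) → r) → r) → r) → r): 0.9 ≤ 0.9, so result = 1
((((((((((((r → q) → not r) → p) → q) → r) → q) → q) → r) → r) → r) → r) → p): 1 > 0.4, so result = 0.4
not r: Gödel ¬ of 0.9 = 0 (operand ≠ 0)
(((((((((((((r → q) → not r) → p) → q) → r) → q) → q) → r) → r) → r) → r) → p) → not r): 0.4 > 0, so result = 0
((((((((((((((r → q) → not r) → p) → q) → r) → q) → q) → r) → r) → r) → r) → p) → not r) → r): 0 ≤ 0.9, so result = 1
(((((((((((((((r → q) → not r) → p) → q) → r) → q) → q) → r) → r) → r) → r) → p) → not r) → r) → r): 1 > 0.9, so result = 0.9
((((((((((((((((r → q) → not r) → p) → q) → r) → q) → q) → r) → r) → r) → r) → p) → not r) → r) → r) → q): 0.9 > 0.6, so result = 0.6
(((((((((((((((((r → q) → not r) → p) → q) → r) → q) → q) → r) → r) → r) → r) → p) → not r) → r) → r) → q) → p): 0.6 > 0.4, so result = 0.4

0.40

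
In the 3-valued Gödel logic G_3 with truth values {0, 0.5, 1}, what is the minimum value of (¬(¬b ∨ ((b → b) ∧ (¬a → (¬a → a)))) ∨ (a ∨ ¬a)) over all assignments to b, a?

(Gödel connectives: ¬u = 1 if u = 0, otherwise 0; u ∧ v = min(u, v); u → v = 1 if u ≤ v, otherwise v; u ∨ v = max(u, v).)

0.50

The minimum is attained at b = 0, a = 0.5:
  ¬b: Gödel ¬ of 0 = 1 (operand is 0)
  (b → b): 0 ≤ 0, so result = 1
  ¬a: Gödel ¬ of 0.5 = 0 (operand ≠ 0)
  ¬a: Gödel ¬ of 0.5 = 0 (operand ≠ 0)
  (¬a → a): 0 ≤ 0.5, so result = 1
  (¬a → (¬a → a)): 0 ≤ 1, so result = 1
  ((b → b) ∧ (¬a → (¬a → a))) = min(1, 1) = 1
  (¬b ∨ ((b → b) ∧ (¬a → (¬a → a)))) = max(1, 1) = 1
  ¬(¬b ∨ ((b → b) ∧ (¬a → (¬a → a)))): Gödel ¬ of 1 = 0 (operand ≠ 0)
  ¬a: Gödel ¬ of 0.5 = 0 (operand ≠ 0)
  (a ∨ ¬a) = max(0.5, 0) = 0.5
  (¬(¬b ∨ ((b → b) ∧ (¬a → (¬a → a)))) ∨ (a ∨ ¬a)) = max(0, 0.5) = 0.5
Checking all 9 assignments confirms none give a value below 0.50.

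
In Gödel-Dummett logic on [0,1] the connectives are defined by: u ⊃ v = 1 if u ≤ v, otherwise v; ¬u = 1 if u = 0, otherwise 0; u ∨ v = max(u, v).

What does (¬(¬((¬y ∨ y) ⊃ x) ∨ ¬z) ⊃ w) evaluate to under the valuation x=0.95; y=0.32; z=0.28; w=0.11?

¬y: Gödel ¬ of 0.32 = 0 (operand ≠ 0)
(¬y ∨ y) = max(0, 0.32) = 0.32
((¬y ∨ y) ⊃ x): 0.32 ≤ 0.95, so result = 1
¬((¬y ∨ y) ⊃ x): Gödel ¬ of 1 = 0 (operand ≠ 0)
¬z: Gödel ¬ of 0.28 = 0 (operand ≠ 0)
(¬((¬y ∨ y) ⊃ x) ∨ ¬z) = max(0, 0) = 0
¬(¬((¬y ∨ y) ⊃ x) ∨ ¬z): Gödel ¬ of 0 = 1 (operand is 0)
(¬(¬((¬y ∨ y) ⊃ x) ∨ ¬z) ⊃ w): 1 > 0.11, so result = 0.11

0.11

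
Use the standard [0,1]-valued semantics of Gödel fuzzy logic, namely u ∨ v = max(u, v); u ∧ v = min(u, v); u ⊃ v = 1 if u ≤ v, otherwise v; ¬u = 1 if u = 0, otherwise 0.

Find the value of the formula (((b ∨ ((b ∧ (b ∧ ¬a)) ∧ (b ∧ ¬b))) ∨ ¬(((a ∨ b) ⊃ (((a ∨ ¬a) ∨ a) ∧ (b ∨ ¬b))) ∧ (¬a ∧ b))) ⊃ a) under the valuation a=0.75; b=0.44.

0.75

¬a: Gödel ¬ of 0.75 = 0 (operand ≠ 0)
(b ∧ ¬a) = min(0.44, 0) = 0
(b ∧ (b ∧ ¬a)) = min(0.44, 0) = 0
¬b: Gödel ¬ of 0.44 = 0 (operand ≠ 0)
(b ∧ ¬b) = min(0.44, 0) = 0
((b ∧ (b ∧ ¬a)) ∧ (b ∧ ¬b)) = min(0, 0) = 0
(b ∨ ((b ∧ (b ∧ ¬a)) ∧ (b ∧ ¬b))) = max(0.44, 0) = 0.44
(a ∨ b) = max(0.75, 0.44) = 0.75
¬a: Gödel ¬ of 0.75 = 0 (operand ≠ 0)
(a ∨ ¬a) = max(0.75, 0) = 0.75
((a ∨ ¬a) ∨ a) = max(0.75, 0.75) = 0.75
¬b: Gödel ¬ of 0.44 = 0 (operand ≠ 0)
(b ∨ ¬b) = max(0.44, 0) = 0.44
(((a ∨ ¬a) ∨ a) ∧ (b ∨ ¬b)) = min(0.75, 0.44) = 0.44
((a ∨ b) ⊃ (((a ∨ ¬a) ∨ a) ∧ (b ∨ ¬b))): 0.75 > 0.44, so result = 0.44
¬a: Gödel ¬ of 0.75 = 0 (operand ≠ 0)
(¬a ∧ b) = min(0, 0.44) = 0
(((a ∨ b) ⊃ (((a ∨ ¬a) ∨ a) ∧ (b ∨ ¬b))) ∧ (¬a ∧ b)) = min(0.44, 0) = 0
¬(((a ∨ b) ⊃ (((a ∨ ¬a) ∨ a) ∧ (b ∨ ¬b))) ∧ (¬a ∧ b)): Gödel ¬ of 0 = 1 (operand is 0)
((b ∨ ((b ∧ (b ∧ ¬a)) ∧ (b ∧ ¬b))) ∨ ¬(((a ∨ b) ⊃ (((a ∨ ¬a) ∨ a) ∧ (b ∨ ¬b))) ∧ (¬a ∧ b))) = max(0.44, 1) = 1
(((b ∨ ((b ∧ (b ∧ ¬a)) ∧ (b ∧ ¬b))) ∨ ¬(((a ∨ b) ⊃ (((a ∨ ¬a) ∨ a) ∧ (b ∨ ¬b))) ∧ (¬a ∧ b))) ⊃ a): 1 > 0.75, so result = 0.75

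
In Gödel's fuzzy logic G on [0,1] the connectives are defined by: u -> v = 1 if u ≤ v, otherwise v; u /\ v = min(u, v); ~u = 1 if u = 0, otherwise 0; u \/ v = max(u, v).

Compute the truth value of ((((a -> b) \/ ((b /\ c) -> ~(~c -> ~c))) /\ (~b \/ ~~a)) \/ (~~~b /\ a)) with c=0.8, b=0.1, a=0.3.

0.10

(a -> b): 0.3 > 0.1, so result = 0.1
(b /\ c) = min(0.1, 0.8) = 0.1
~c: Gödel ¬ of 0.8 = 0 (operand ≠ 0)
~c: Gödel ¬ of 0.8 = 0 (operand ≠ 0)
(~c -> ~c): 0 ≤ 0, so result = 1
~(~c -> ~c): Gödel ¬ of 1 = 0 (operand ≠ 0)
((b /\ c) -> ~(~c -> ~c)): 0.1 > 0, so result = 0
((a -> b) \/ ((b /\ c) -> ~(~c -> ~c))) = max(0.1, 0) = 0.1
~b: Gödel ¬ of 0.1 = 0 (operand ≠ 0)
~a: Gödel ¬ of 0.3 = 0 (operand ≠ 0)
~~a: Gödel ¬ of 0 = 1 (operand is 0)
(~b \/ ~~a) = max(0, 1) = 1
(((a -> b) \/ ((b /\ c) -> ~(~c -> ~c))) /\ (~b \/ ~~a)) = min(0.1, 1) = 0.1
~b: Gödel ¬ of 0.1 = 0 (operand ≠ 0)
~~b: Gödel ¬ of 0 = 1 (operand is 0)
~~~b: Gödel ¬ of 1 = 0 (operand ≠ 0)
(~~~b /\ a) = min(0, 0.3) = 0
((((a -> b) \/ ((b /\ c) -> ~(~c -> ~c))) /\ (~b \/ ~~a)) \/ (~~~b /\ a)) = max(0.1, 0) = 0.1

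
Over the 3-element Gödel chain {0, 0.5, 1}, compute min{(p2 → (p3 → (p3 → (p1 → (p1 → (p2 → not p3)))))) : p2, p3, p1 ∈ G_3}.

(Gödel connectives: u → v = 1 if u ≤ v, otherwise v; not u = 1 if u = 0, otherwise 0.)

The minimum is attained at p2 = 0.5, p3 = 0.5, p1 = 0.5:
  not p3: Gödel ¬ of 0.5 = 0 (operand ≠ 0)
  (p2 → not p3): 0.5 > 0, so result = 0
  (p1 → (p2 → not p3)): 0.5 > 0, so result = 0
  (p1 → (p1 → (p2 → not p3))): 0.5 > 0, so result = 0
  (p3 → (p1 → (p1 → (p2 → not p3)))): 0.5 > 0, so result = 0
  (p3 → (p3 → (p1 → (p1 → (p2 → not p3))))): 0.5 > 0, so result = 0
  (p2 → (p3 → (p3 → (p1 → (p1 → (p2 → not p3)))))): 0.5 > 0, so result = 0
Checking all 27 assignments confirms none give a value below 0.00.

0.00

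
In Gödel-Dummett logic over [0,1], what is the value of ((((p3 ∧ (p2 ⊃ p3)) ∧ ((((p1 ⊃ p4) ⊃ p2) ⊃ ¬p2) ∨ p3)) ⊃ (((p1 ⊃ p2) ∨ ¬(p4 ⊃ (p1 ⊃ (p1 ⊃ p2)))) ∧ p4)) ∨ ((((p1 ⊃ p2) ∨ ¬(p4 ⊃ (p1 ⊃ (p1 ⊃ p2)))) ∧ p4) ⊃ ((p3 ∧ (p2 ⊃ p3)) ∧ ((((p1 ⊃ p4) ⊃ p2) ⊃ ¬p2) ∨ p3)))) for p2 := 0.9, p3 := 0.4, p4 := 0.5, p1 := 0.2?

1.00

(p2 ⊃ p3): 0.9 > 0.4, so result = 0.4
(p3 ∧ (p2 ⊃ p3)) = min(0.4, 0.4) = 0.4
(p1 ⊃ p4): 0.2 ≤ 0.5, so result = 1
((p1 ⊃ p4) ⊃ p2): 1 > 0.9, so result = 0.9
¬p2: Gödel ¬ of 0.9 = 0 (operand ≠ 0)
(((p1 ⊃ p4) ⊃ p2) ⊃ ¬p2): 0.9 > 0, so result = 0
((((p1 ⊃ p4) ⊃ p2) ⊃ ¬p2) ∨ p3) = max(0, 0.4) = 0.4
((p3 ∧ (p2 ⊃ p3)) ∧ ((((p1 ⊃ p4) ⊃ p2) ⊃ ¬p2) ∨ p3)) = min(0.4, 0.4) = 0.4
(p1 ⊃ p2): 0.2 ≤ 0.9, so result = 1
(p1 ⊃ p2): 0.2 ≤ 0.9, so result = 1
(p1 ⊃ (p1 ⊃ p2)): 0.2 ≤ 1, so result = 1
(p4 ⊃ (p1 ⊃ (p1 ⊃ p2))): 0.5 ≤ 1, so result = 1
¬(p4 ⊃ (p1 ⊃ (p1 ⊃ p2))): Gödel ¬ of 1 = 0 (operand ≠ 0)
((p1 ⊃ p2) ∨ ¬(p4 ⊃ (p1 ⊃ (p1 ⊃ p2)))) = max(1, 0) = 1
(((p1 ⊃ p2) ∨ ¬(p4 ⊃ (p1 ⊃ (p1 ⊃ p2)))) ∧ p4) = min(1, 0.5) = 0.5
(((p3 ∧ (p2 ⊃ p3)) ∧ ((((p1 ⊃ p4) ⊃ p2) ⊃ ¬p2) ∨ p3)) ⊃ (((p1 ⊃ p2) ∨ ¬(p4 ⊃ (p1 ⊃ (p1 ⊃ p2)))) ∧ p4)): 0.4 ≤ 0.5, so result = 1
(p1 ⊃ p2): 0.2 ≤ 0.9, so result = 1
(p1 ⊃ p2): 0.2 ≤ 0.9, so result = 1
(p1 ⊃ (p1 ⊃ p2)): 0.2 ≤ 1, so result = 1
(p4 ⊃ (p1 ⊃ (p1 ⊃ p2))): 0.5 ≤ 1, so result = 1
¬(p4 ⊃ (p1 ⊃ (p1 ⊃ p2))): Gödel ¬ of 1 = 0 (operand ≠ 0)
((p1 ⊃ p2) ∨ ¬(p4 ⊃ (p1 ⊃ (p1 ⊃ p2)))) = max(1, 0) = 1
(((p1 ⊃ p2) ∨ ¬(p4 ⊃ (p1 ⊃ (p1 ⊃ p2)))) ∧ p4) = min(1, 0.5) = 0.5
(p2 ⊃ p3): 0.9 > 0.4, so result = 0.4
(p3 ∧ (p2 ⊃ p3)) = min(0.4, 0.4) = 0.4
(p1 ⊃ p4): 0.2 ≤ 0.5, so result = 1
((p1 ⊃ p4) ⊃ p2): 1 > 0.9, so result = 0.9
¬p2: Gödel ¬ of 0.9 = 0 (operand ≠ 0)
(((p1 ⊃ p4) ⊃ p2) ⊃ ¬p2): 0.9 > 0, so result = 0
((((p1 ⊃ p4) ⊃ p2) ⊃ ¬p2) ∨ p3) = max(0, 0.4) = 0.4
((p3 ∧ (p2 ⊃ p3)) ∧ ((((p1 ⊃ p4) ⊃ p2) ⊃ ¬p2) ∨ p3)) = min(0.4, 0.4) = 0.4
((((p1 ⊃ p2) ∨ ¬(p4 ⊃ (p1 ⊃ (p1 ⊃ p2)))) ∧ p4) ⊃ ((p3 ∧ (p2 ⊃ p3)) ∧ ((((p1 ⊃ p4) ⊃ p2) ⊃ ¬p2) ∨ p3))): 0.5 > 0.4, so result = 0.4
((((p3 ∧ (p2 ⊃ p3)) ∧ ((((p1 ⊃ p4) ⊃ p2) ⊃ ¬p2) ∨ p3)) ⊃ (((p1 ⊃ p2) ∨ ¬(p4 ⊃ (p1 ⊃ (p1 ⊃ p2)))) ∧ p4)) ∨ ((((p1 ⊃ p2) ∨ ¬(p4 ⊃ (p1 ⊃ (p1 ⊃ p2)))) ∧ p4) ⊃ ((p3 ∧ (p2 ⊃ p3)) ∧ ((((p1 ⊃ p4) ⊃ p2) ⊃ ¬p2) ∨ p3)))) = max(1, 0.4) = 1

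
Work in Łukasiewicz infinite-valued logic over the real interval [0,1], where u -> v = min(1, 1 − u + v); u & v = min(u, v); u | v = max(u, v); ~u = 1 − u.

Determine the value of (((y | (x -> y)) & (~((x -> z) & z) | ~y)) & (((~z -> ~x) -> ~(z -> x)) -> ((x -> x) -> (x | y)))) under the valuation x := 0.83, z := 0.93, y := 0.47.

(x -> y): min(1, 1 − 0.83 + 0.47) = 0.64
(y | (x -> y)) = max(0.47, 0.64) = 0.64
(x -> z): min(1, 1 − 0.83 + 0.93) = 1
((x -> z) & z) = min(1, 0.93) = 0.93
~((x -> z) & z): Łukasiewicz ¬ gives 1 − 0.93 = 0.07
~y: Łukasiewicz ¬ gives 1 − 0.47 = 0.53
(~((x -> z) & z) | ~y) = max(0.07, 0.53) = 0.53
((y | (x -> y)) & (~((x -> z) & z) | ~y)) = min(0.64, 0.53) = 0.53
~z: Łukasiewicz ¬ gives 1 − 0.93 = 0.07
~x: Łukasiewicz ¬ gives 1 − 0.83 = 0.17
(~z -> ~x): min(1, 1 − 0.07 + 0.17) = 1
(z -> x): min(1, 1 − 0.93 + 0.83) = 0.9
~(z -> x): Łukasiewicz ¬ gives 1 − 0.9 = 0.1
((~z -> ~x) -> ~(z -> x)): min(1, 1 − 1 + 0.1) = 0.1
(x -> x): min(1, 1 − 0.83 + 0.83) = 1
(x | y) = max(0.83, 0.47) = 0.83
((x -> x) -> (x | y)): min(1, 1 − 1 + 0.83) = 0.83
(((~z -> ~x) -> ~(z -> x)) -> ((x -> x) -> (x | y))): min(1, 1 − 0.1 + 0.83) = 1
(((y | (x -> y)) & (~((x -> z) & z) | ~y)) & (((~z -> ~x) -> ~(z -> x)) -> ((x -> x) -> (x | y)))) = min(0.53, 1) = 0.53

0.53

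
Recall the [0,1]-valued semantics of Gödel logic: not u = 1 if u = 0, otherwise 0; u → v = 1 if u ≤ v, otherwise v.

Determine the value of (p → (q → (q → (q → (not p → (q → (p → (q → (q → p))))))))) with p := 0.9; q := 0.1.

not p: Gödel ¬ of 0.9 = 0 (operand ≠ 0)
(q → p): 0.1 ≤ 0.9, so result = 1
(q → (q → p)): 0.1 ≤ 1, so result = 1
(p → (q → (q → p))): 0.9 ≤ 1, so result = 1
(q → (p → (q → (q → p)))): 0.1 ≤ 1, so result = 1
(not p → (q → (p → (q → (q → p))))): 0 ≤ 1, so result = 1
(q → (not p → (q → (p → (q → (q → p)))))): 0.1 ≤ 1, so result = 1
(q → (q → (not p → (q → (p → (q → (q → p))))))): 0.1 ≤ 1, so result = 1
(q → (q → (q → (not p → (q → (p → (q → (q → p)))))))): 0.1 ≤ 1, so result = 1
(p → (q → (q → (q → (not p → (q → (p → (q → (q → p))))))))): 0.9 ≤ 1, so result = 1

1.00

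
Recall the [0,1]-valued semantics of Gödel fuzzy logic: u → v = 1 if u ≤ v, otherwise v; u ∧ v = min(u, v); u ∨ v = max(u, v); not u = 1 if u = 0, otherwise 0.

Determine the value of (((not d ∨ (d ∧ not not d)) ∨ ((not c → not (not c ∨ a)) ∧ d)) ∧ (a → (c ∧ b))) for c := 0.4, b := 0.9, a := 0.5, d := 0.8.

not d: Gödel ¬ of 0.8 = 0 (operand ≠ 0)
not d: Gödel ¬ of 0.8 = 0 (operand ≠ 0)
not not d: Gödel ¬ of 0 = 1 (operand is 0)
(d ∧ not not d) = min(0.8, 1) = 0.8
(not d ∨ (d ∧ not not d)) = max(0, 0.8) = 0.8
not c: Gödel ¬ of 0.4 = 0 (operand ≠ 0)
not c: Gödel ¬ of 0.4 = 0 (operand ≠ 0)
(not c ∨ a) = max(0, 0.5) = 0.5
not (not c ∨ a): Gödel ¬ of 0.5 = 0 (operand ≠ 0)
(not c → not (not c ∨ a)): 0 ≤ 0, so result = 1
((not c → not (not c ∨ a)) ∧ d) = min(1, 0.8) = 0.8
((not d ∨ (d ∧ not not d)) ∨ ((not c → not (not c ∨ a)) ∧ d)) = max(0.8, 0.8) = 0.8
(c ∧ b) = min(0.4, 0.9) = 0.4
(a → (c ∧ b)): 0.5 > 0.4, so result = 0.4
(((not d ∨ (d ∧ not not d)) ∨ ((not c → not (not c ∨ a)) ∧ d)) ∧ (a → (c ∧ b))) = min(0.8, 0.4) = 0.4

0.40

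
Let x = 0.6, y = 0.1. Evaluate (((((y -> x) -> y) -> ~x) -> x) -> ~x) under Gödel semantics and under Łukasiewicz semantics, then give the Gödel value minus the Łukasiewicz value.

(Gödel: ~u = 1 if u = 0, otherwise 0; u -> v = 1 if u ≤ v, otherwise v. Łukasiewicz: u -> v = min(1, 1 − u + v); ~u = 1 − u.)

Gödel evaluation:
  (y -> x): 0.1 ≤ 0.6, so result = 1
  ((y -> x) -> y): 1 > 0.1, so result = 0.1
  ~x: Gödel ¬ of 0.6 = 0 (operand ≠ 0)
  (((y -> x) -> y) -> ~x): 0.1 > 0, so result = 0
  ((((y -> x) -> y) -> ~x) -> x): 0 ≤ 0.6, so result = 1
  ~x: Gödel ¬ of 0.6 = 0 (operand ≠ 0)
  (((((y -> x) -> y) -> ~x) -> x) -> ~x): 1 > 0, so result = 0
  Gödel value = 0
Łukasiewicz evaluation:
  (y -> x): min(1, 1 − 0.1 + 0.6) = 1
  ((y -> x) -> y): min(1, 1 − 1 + 0.1) = 0.1
  ~x: Łukasiewicz ¬ gives 1 − 0.6 = 0.4
  (((y -> x) -> y) -> ~x): min(1, 1 − 0.1 + 0.4) = 1
  ((((y -> x) -> y) -> ~x) -> x): min(1, 1 − 1 + 0.6) = 0.6
  ~x: Łukasiewicz ¬ gives 1 − 0.6 = 0.4
  (((((y -> x) -> y) -> ~x) -> x) -> ~x): min(1, 1 − 0.6 + 0.4) = 0.8
  Łukasiewicz value = 0.8
Difference: 0 − 0.8 = -0.80

-0.80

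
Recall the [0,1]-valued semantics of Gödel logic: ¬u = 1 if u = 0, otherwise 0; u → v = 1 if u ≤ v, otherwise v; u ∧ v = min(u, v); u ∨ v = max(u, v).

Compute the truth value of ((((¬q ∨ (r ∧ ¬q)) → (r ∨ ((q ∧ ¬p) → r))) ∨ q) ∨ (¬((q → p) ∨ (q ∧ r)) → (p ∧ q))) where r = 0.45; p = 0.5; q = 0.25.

1.00

¬q: Gödel ¬ of 0.25 = 0 (operand ≠ 0)
¬q: Gödel ¬ of 0.25 = 0 (operand ≠ 0)
(r ∧ ¬q) = min(0.45, 0) = 0
(¬q ∨ (r ∧ ¬q)) = max(0, 0) = 0
¬p: Gödel ¬ of 0.5 = 0 (operand ≠ 0)
(q ∧ ¬p) = min(0.25, 0) = 0
((q ∧ ¬p) → r): 0 ≤ 0.45, so result = 1
(r ∨ ((q ∧ ¬p) → r)) = max(0.45, 1) = 1
((¬q ∨ (r ∧ ¬q)) → (r ∨ ((q ∧ ¬p) → r))): 0 ≤ 1, so result = 1
(((¬q ∨ (r ∧ ¬q)) → (r ∨ ((q ∧ ¬p) → r))) ∨ q) = max(1, 0.25) = 1
(q → p): 0.25 ≤ 0.5, so result = 1
(q ∧ r) = min(0.25, 0.45) = 0.25
((q → p) ∨ (q ∧ r)) = max(1, 0.25) = 1
¬((q → p) ∨ (q ∧ r)): Gödel ¬ of 1 = 0 (operand ≠ 0)
(p ∧ q) = min(0.5, 0.25) = 0.25
(¬((q → p) ∨ (q ∧ r)) → (p ∧ q)): 0 ≤ 0.25, so result = 1
((((¬q ∨ (r ∧ ¬q)) → (r ∨ ((q ∧ ¬p) → r))) ∨ q) ∨ (¬((q → p) ∨ (q ∧ r)) → (p ∧ q))) = max(1, 1) = 1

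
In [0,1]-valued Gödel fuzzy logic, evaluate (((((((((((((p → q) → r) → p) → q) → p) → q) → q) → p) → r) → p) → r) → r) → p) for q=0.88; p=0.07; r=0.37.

0.07

(p → q): 0.07 ≤ 0.88, so result = 1
((p → q) → r): 1 > 0.37, so result = 0.37
(((p → q) → r) → p): 0.37 > 0.07, so result = 0.07
((((p → q) → r) → p) → q): 0.07 ≤ 0.88, so result = 1
(((((p → q) → r) → p) → q) → p): 1 > 0.07, so result = 0.07
((((((p → q) → r) → p) → q) → p) → q): 0.07 ≤ 0.88, so result = 1
(((((((p → q) → r) → p) → q) → p) → q) → q): 1 > 0.88, so result = 0.88
((((((((p → q) → r) → p) → q) → p) → q) → q) → p): 0.88 > 0.07, so result = 0.07
(((((((((p → q) → r) → p) → q) → p) → q) → q) → p) → r): 0.07 ≤ 0.37, so result = 1
((((((((((p → q) → r) → p) → q) → p) → q) → q) → p) → r) → p): 1 > 0.07, so result = 0.07
(((((((((((p → q) → r) → p) → q) → p) → q) → q) → p) → r) → p) → r): 0.07 ≤ 0.37, so result = 1
((((((((((((p → q) → r) → p) → q) → p) → q) → q) → p) → r) → p) → r) → r): 1 > 0.37, so result = 0.37
(((((((((((((p → q) → r) → p) → q) → p) → q) → q) → p) → r) → p) → r) → r) → p): 0.37 > 0.07, so result = 0.07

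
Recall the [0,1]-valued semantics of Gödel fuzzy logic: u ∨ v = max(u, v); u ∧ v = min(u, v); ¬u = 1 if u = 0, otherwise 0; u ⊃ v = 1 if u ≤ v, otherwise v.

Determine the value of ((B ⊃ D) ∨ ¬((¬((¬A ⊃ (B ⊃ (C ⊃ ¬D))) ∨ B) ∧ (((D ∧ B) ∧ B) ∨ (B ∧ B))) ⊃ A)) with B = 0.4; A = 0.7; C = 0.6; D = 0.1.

0.10

(B ⊃ D): 0.4 > 0.1, so result = 0.1
¬A: Gödel ¬ of 0.7 = 0 (operand ≠ 0)
¬D: Gödel ¬ of 0.1 = 0 (operand ≠ 0)
(C ⊃ ¬D): 0.6 > 0, so result = 0
(B ⊃ (C ⊃ ¬D)): 0.4 > 0, so result = 0
(¬A ⊃ (B ⊃ (C ⊃ ¬D))): 0 ≤ 0, so result = 1
((¬A ⊃ (B ⊃ (C ⊃ ¬D))) ∨ B) = max(1, 0.4) = 1
¬((¬A ⊃ (B ⊃ (C ⊃ ¬D))) ∨ B): Gödel ¬ of 1 = 0 (operand ≠ 0)
(D ∧ B) = min(0.1, 0.4) = 0.1
((D ∧ B) ∧ B) = min(0.1, 0.4) = 0.1
(B ∧ B) = min(0.4, 0.4) = 0.4
(((D ∧ B) ∧ B) ∨ (B ∧ B)) = max(0.1, 0.4) = 0.4
(¬((¬A ⊃ (B ⊃ (C ⊃ ¬D))) ∨ B) ∧ (((D ∧ B) ∧ B) ∨ (B ∧ B))) = min(0, 0.4) = 0
((¬((¬A ⊃ (B ⊃ (C ⊃ ¬D))) ∨ B) ∧ (((D ∧ B) ∧ B) ∨ (B ∧ B))) ⊃ A): 0 ≤ 0.7, so result = 1
¬((¬((¬A ⊃ (B ⊃ (C ⊃ ¬D))) ∨ B) ∧ (((D ∧ B) ∧ B) ∨ (B ∧ B))) ⊃ A): Gödel ¬ of 1 = 0 (operand ≠ 0)
((B ⊃ D) ∨ ¬((¬((¬A ⊃ (B ⊃ (C ⊃ ¬D))) ∨ B) ∧ (((D ∧ B) ∧ B) ∨ (B ∧ B))) ⊃ A)) = max(0.1, 0) = 0.1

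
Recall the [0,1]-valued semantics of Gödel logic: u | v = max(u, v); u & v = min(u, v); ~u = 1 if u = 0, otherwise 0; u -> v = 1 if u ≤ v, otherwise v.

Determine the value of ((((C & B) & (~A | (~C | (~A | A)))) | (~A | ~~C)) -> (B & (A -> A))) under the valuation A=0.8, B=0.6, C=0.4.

0.60

(C & B) = min(0.4, 0.6) = 0.4
~A: Gödel ¬ of 0.8 = 0 (operand ≠ 0)
~C: Gödel ¬ of 0.4 = 0 (operand ≠ 0)
~A: Gödel ¬ of 0.8 = 0 (operand ≠ 0)
(~A | A) = max(0, 0.8) = 0.8
(~C | (~A | A)) = max(0, 0.8) = 0.8
(~A | (~C | (~A | A))) = max(0, 0.8) = 0.8
((C & B) & (~A | (~C | (~A | A)))) = min(0.4, 0.8) = 0.4
~A: Gödel ¬ of 0.8 = 0 (operand ≠ 0)
~C: Gödel ¬ of 0.4 = 0 (operand ≠ 0)
~~C: Gödel ¬ of 0 = 1 (operand is 0)
(~A | ~~C) = max(0, 1) = 1
(((C & B) & (~A | (~C | (~A | A)))) | (~A | ~~C)) = max(0.4, 1) = 1
(A -> A): 0.8 ≤ 0.8, so result = 1
(B & (A -> A)) = min(0.6, 1) = 0.6
((((C & B) & (~A | (~C | (~A | A)))) | (~A | ~~C)) -> (B & (A -> A))): 1 > 0.6, so result = 0.6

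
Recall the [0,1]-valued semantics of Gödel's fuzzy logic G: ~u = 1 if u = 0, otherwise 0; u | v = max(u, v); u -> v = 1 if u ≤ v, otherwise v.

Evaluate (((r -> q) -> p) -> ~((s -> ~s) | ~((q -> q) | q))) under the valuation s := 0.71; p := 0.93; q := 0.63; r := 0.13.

(r -> q): 0.13 ≤ 0.63, so result = 1
((r -> q) -> p): 1 > 0.93, so result = 0.93
~s: Gödel ¬ of 0.71 = 0 (operand ≠ 0)
(s -> ~s): 0.71 > 0, so result = 0
(q -> q): 0.63 ≤ 0.63, so result = 1
((q -> q) | q) = max(1, 0.63) = 1
~((q -> q) | q): Gödel ¬ of 1 = 0 (operand ≠ 0)
((s -> ~s) | ~((q -> q) | q)) = max(0, 0) = 0
~((s -> ~s) | ~((q -> q) | q)): Gödel ¬ of 0 = 1 (operand is 0)
(((r -> q) -> p) -> ~((s -> ~s) | ~((q -> q) | q))): 0.93 ≤ 1, so result = 1

1.00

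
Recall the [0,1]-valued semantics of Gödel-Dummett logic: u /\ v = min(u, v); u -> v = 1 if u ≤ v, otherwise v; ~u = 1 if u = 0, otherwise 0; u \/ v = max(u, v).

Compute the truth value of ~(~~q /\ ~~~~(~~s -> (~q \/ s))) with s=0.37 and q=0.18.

0.00

~q: Gödel ¬ of 0.18 = 0 (operand ≠ 0)
~~q: Gödel ¬ of 0 = 1 (operand is 0)
~s: Gödel ¬ of 0.37 = 0 (operand ≠ 0)
~~s: Gödel ¬ of 0 = 1 (operand is 0)
~q: Gödel ¬ of 0.18 = 0 (operand ≠ 0)
(~q \/ s) = max(0, 0.37) = 0.37
(~~s -> (~q \/ s)): 1 > 0.37, so result = 0.37
~(~~s -> (~q \/ s)): Gödel ¬ of 0.37 = 0 (operand ≠ 0)
~~(~~s -> (~q \/ s)): Gödel ¬ of 0 = 1 (operand is 0)
~~~(~~s -> (~q \/ s)): Gödel ¬ of 1 = 0 (operand ≠ 0)
~~~~(~~s -> (~q \/ s)): Gödel ¬ of 0 = 1 (operand is 0)
(~~q /\ ~~~~(~~s -> (~q \/ s))) = min(1, 1) = 1
~(~~q /\ ~~~~(~~s -> (~q \/ s))): Gödel ¬ of 1 = 0 (operand ≠ 0)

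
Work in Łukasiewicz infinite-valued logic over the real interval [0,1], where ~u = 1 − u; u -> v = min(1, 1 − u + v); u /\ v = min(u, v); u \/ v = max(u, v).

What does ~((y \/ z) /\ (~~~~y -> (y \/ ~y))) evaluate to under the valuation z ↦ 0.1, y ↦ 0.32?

(y \/ z) = max(0.32, 0.1) = 0.32
~y: Łukasiewicz ¬ gives 1 − 0.32 = 0.68
~~y: Łukasiewicz ¬ gives 1 − 0.68 = 0.32
~~~y: Łukasiewicz ¬ gives 1 − 0.32 = 0.68
~~~~y: Łukasiewicz ¬ gives 1 − 0.68 = 0.32
~y: Łukasiewicz ¬ gives 1 − 0.32 = 0.68
(y \/ ~y) = max(0.32, 0.68) = 0.68
(~~~~y -> (y \/ ~y)): min(1, 1 − 0.32 + 0.68) = 1
((y \/ z) /\ (~~~~y -> (y \/ ~y))) = min(0.32, 1) = 0.32
~((y \/ z) /\ (~~~~y -> (y \/ ~y))): Łukasiewicz ¬ gives 1 − 0.32 = 0.68

0.68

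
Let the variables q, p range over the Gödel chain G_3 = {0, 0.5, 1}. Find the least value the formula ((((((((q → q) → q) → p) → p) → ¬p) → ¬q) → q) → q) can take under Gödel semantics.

0.50

The minimum is attained at q = 0.5, p = 0:
  (q → q): 0.5 ≤ 0.5, so result = 1
  ((q → q) → q): 1 > 0.5, so result = 0.5
  (((q → q) → q) → p): 0.5 > 0, so result = 0
  ((((q → q) → q) → p) → p): 0 ≤ 0, so result = 1
  ¬p: Gödel ¬ of 0 = 1 (operand is 0)
  (((((q → q) → q) → p) → p) → ¬p): 1 ≤ 1, so result = 1
  ¬q: Gödel ¬ of 0.5 = 0 (operand ≠ 0)
  ((((((q → q) → q) → p) → p) → ¬p) → ¬q): 1 > 0, so result = 0
  (((((((q → q) → q) → p) → p) → ¬p) → ¬q) → q): 0 ≤ 0.5, so result = 1
  ((((((((q → q) → q) → p) → p) → ¬p) → ¬q) → q) → q): 1 > 0.5, so result = 0.5
Checking all 9 assignments confirms none give a value below 0.50.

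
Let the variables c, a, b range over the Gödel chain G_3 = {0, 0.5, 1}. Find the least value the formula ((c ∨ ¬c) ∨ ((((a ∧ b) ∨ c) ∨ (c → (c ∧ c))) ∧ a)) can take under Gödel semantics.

The minimum is attained at c = 0.5, a = 0, b = 0:
  ¬c: Gödel ¬ of 0.5 = 0 (operand ≠ 0)
  (c ∨ ¬c) = max(0.5, 0) = 0.5
  (a ∧ b) = min(0, 0) = 0
  ((a ∧ b) ∨ c) = max(0, 0.5) = 0.5
  (c ∧ c) = min(0.5, 0.5) = 0.5
  (c → (c ∧ c)): 0.5 ≤ 0.5, so result = 1
  (((a ∧ b) ∨ c) ∨ (c → (c ∧ c))) = max(0.5, 1) = 1
  ((((a ∧ b) ∨ c) ∨ (c → (c ∧ c))) ∧ a) = min(1, 0) = 0
  ((c ∨ ¬c) ∨ ((((a ∧ b) ∨ c) ∨ (c → (c ∧ c))) ∧ a)) = max(0.5, 0) = 0.5
Checking all 27 assignments confirms none give a value below 0.50.

0.50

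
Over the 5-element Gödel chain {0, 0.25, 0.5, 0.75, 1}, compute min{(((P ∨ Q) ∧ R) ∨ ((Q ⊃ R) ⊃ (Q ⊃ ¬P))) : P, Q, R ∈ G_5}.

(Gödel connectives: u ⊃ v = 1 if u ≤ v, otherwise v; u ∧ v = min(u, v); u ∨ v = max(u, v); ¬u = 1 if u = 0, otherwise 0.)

The minimum is attained at P = 0.25, Q = 0.25, R = 0.25:
  (P ∨ Q) = max(0.25, 0.25) = 0.25
  ((P ∨ Q) ∧ R) = min(0.25, 0.25) = 0.25
  (Q ⊃ R): 0.25 ≤ 0.25, so result = 1
  ¬P: Gödel ¬ of 0.25 = 0 (operand ≠ 0)
  (Q ⊃ ¬P): 0.25 > 0, so result = 0
  ((Q ⊃ R) ⊃ (Q ⊃ ¬P)): 1 > 0, so result = 0
  (((P ∨ Q) ∧ R) ∨ ((Q ⊃ R) ⊃ (Q ⊃ ¬P))) = max(0.25, 0) = 0.25
Checking all 125 assignments confirms none give a value below 0.25.

0.25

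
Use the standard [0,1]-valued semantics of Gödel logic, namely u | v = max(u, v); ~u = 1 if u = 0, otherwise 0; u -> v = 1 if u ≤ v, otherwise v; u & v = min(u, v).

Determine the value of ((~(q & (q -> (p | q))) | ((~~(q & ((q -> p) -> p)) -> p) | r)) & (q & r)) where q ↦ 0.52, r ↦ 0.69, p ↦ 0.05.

0.52

(p | q) = max(0.05, 0.52) = 0.52
(q -> (p | q)): 0.52 ≤ 0.52, so result = 1
(q & (q -> (p | q))) = min(0.52, 1) = 0.52
~(q & (q -> (p | q))): Gödel ¬ of 0.52 = 0 (operand ≠ 0)
(q -> p): 0.52 > 0.05, so result = 0.05
((q -> p) -> p): 0.05 ≤ 0.05, so result = 1
(q & ((q -> p) -> p)) = min(0.52, 1) = 0.52
~(q & ((q -> p) -> p)): Gödel ¬ of 0.52 = 0 (operand ≠ 0)
~~(q & ((q -> p) -> p)): Gödel ¬ of 0 = 1 (operand is 0)
(~~(q & ((q -> p) -> p)) -> p): 1 > 0.05, so result = 0.05
((~~(q & ((q -> p) -> p)) -> p) | r) = max(0.05, 0.69) = 0.69
(~(q & (q -> (p | q))) | ((~~(q & ((q -> p) -> p)) -> p) | r)) = max(0, 0.69) = 0.69
(q & r) = min(0.52, 0.69) = 0.52
((~(q & (q -> (p | q))) | ((~~(q & ((q -> p) -> p)) -> p) | r)) & (q & r)) = min(0.69, 0.52) = 0.52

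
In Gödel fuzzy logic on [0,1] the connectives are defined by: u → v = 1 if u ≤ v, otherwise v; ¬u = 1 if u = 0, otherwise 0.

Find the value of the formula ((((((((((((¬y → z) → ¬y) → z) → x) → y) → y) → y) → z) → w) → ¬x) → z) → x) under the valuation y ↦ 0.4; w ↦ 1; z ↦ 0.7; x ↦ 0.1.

0.10

¬y: Gödel ¬ of 0.4 = 0 (operand ≠ 0)
(¬y → z): 0 ≤ 0.7, so result = 1
¬y: Gödel ¬ of 0.4 = 0 (operand ≠ 0)
((¬y → z) → ¬y): 1 > 0, so result = 0
(((¬y → z) → ¬y) → z): 0 ≤ 0.7, so result = 1
((((¬y → z) → ¬y) → z) → x): 1 > 0.1, so result = 0.1
(((((¬y → z) → ¬y) → z) → x) → y): 0.1 ≤ 0.4, so result = 1
((((((¬y → z) → ¬y) → z) → x) → y) → y): 1 > 0.4, so result = 0.4
(((((((¬y → z) → ¬y) → z) → x) → y) → y) → y): 0.4 ≤ 0.4, so result = 1
((((((((¬y → z) → ¬y) → z) → x) → y) → y) → y) → z): 1 > 0.7, so result = 0.7
(((((((((¬y → z) → ¬y) → z) → x) → y) → y) → y) → z) → w): 0.7 ≤ 1, so result = 1
¬x: Gödel ¬ of 0.1 = 0 (operand ≠ 0)
((((((((((¬y → z) → ¬y) → z) → x) → y) → y) → y) → z) → w) → ¬x): 1 > 0, so result = 0
(((((((((((¬y → z) → ¬y) → z) → x) → y) → y) → y) → z) → w) → ¬x) → z): 0 ≤ 0.7, so result = 1
((((((((((((¬y → z) → ¬y) → z) → x) → y) → y) → y) → z) → w) → ¬x) → z) → x): 1 > 0.1, so result = 0.1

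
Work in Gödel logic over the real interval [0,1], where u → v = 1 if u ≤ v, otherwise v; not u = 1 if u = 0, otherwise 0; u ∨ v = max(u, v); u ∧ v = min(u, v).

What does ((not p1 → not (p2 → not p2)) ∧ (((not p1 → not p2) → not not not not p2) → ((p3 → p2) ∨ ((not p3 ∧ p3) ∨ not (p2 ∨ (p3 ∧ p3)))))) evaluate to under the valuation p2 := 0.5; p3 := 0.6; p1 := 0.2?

not p1: Gödel ¬ of 0.2 = 0 (operand ≠ 0)
not p2: Gödel ¬ of 0.5 = 0 (operand ≠ 0)
(p2 → not p2): 0.5 > 0, so result = 0
not (p2 → not p2): Gödel ¬ of 0 = 1 (operand is 0)
(not p1 → not (p2 → not p2)): 0 ≤ 1, so result = 1
not p1: Gödel ¬ of 0.2 = 0 (operand ≠ 0)
not p2: Gödel ¬ of 0.5 = 0 (operand ≠ 0)
(not p1 → not p2): 0 ≤ 0, so result = 1
not p2: Gödel ¬ of 0.5 = 0 (operand ≠ 0)
not not p2: Gödel ¬ of 0 = 1 (operand is 0)
not not not p2: Gödel ¬ of 1 = 0 (operand ≠ 0)
not not not not p2: Gödel ¬ of 0 = 1 (operand is 0)
((not p1 → not p2) → not not not not p2): 1 ≤ 1, so result = 1
(p3 → p2): 0.6 > 0.5, so result = 0.5
not p3: Gödel ¬ of 0.6 = 0 (operand ≠ 0)
(not p3 ∧ p3) = min(0, 0.6) = 0
(p3 ∧ p3) = min(0.6, 0.6) = 0.6
(p2 ∨ (p3 ∧ p3)) = max(0.5, 0.6) = 0.6
not (p2 ∨ (p3 ∧ p3)): Gödel ¬ of 0.6 = 0 (operand ≠ 0)
((not p3 ∧ p3) ∨ not (p2 ∨ (p3 ∧ p3))) = max(0, 0) = 0
((p3 → p2) ∨ ((not p3 ∧ p3) ∨ not (p2 ∨ (p3 ∧ p3)))) = max(0.5, 0) = 0.5
(((not p1 → not p2) → not not not not p2) → ((p3 → p2) ∨ ((not p3 ∧ p3) ∨ not (p2 ∨ (p3 ∧ p3))))): 1 > 0.5, so result = 0.5
((not p1 → not (p2 → not p2)) ∧ (((not p1 → not p2) → not not not not p2) → ((p3 → p2) ∨ ((not p3 ∧ p3) ∨ not (p2 ∨ (p3 ∧ p3)))))) = min(1, 0.5) = 0.5

0.50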